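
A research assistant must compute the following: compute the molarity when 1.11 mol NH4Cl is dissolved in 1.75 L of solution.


M = n/V = 1.11/1.75 = 0.634 mol/L

0.634 M


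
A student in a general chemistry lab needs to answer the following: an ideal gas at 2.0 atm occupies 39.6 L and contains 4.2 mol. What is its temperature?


PV = nRT  (R = 0.08206 L·atm/(mol·K))
T = PV/(nR) = 2.0×39.6/(4.2×0.08206)
= 79.20/0.344652
= 229.80 K

229.80 K


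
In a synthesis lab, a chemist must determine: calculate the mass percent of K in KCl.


M(KCl) = 1×39.1 + 1×35.45 = 74.55 g/mol
Mass of K = 1 × 39.1 = 39.10 g/mol
% K = 39.10/74.55 × 100 = 52.45%

52.45%


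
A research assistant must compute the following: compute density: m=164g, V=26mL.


ρ = mass/volume
= 164/26
= 6.308 g/mL

6.308 g/mL


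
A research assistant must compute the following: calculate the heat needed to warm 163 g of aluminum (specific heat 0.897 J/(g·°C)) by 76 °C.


q = mcΔT = 163 × 0.897 × 76
= 11112.04 J

11112.04 J


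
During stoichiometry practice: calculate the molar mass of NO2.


M(NO2) = 1×14.01 + 2×16.0
= 14.01 + 32.0
= 46.01 g/mol

46.01 g/mol


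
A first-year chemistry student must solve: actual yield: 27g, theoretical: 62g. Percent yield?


% yield = actual/theoretical × 100
= 27/62 × 100
= 43.55%

43.55%


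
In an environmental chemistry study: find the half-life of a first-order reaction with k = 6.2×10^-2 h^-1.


t½ = ln2/k = 0.693147/(6.2×10^-2 h^-1)
= 11.18 h

11.18 h


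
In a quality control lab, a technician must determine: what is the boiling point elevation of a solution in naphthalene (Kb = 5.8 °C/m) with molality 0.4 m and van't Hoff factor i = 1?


ΔTb = Kb × m × i
= 5.8 × 0.4 × 1
= 2.32 °C

2.32 °C


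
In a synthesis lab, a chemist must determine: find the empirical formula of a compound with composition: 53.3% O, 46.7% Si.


Assume 100 g sample. Moles of each element:
  O: 53.3/16.0 = 3.331 mol
  Si: 46.7/28.09 = 1.663 mol
Divide by smallest (1.663):
  O: 3.331/1.663 = 2.0
  Si: 1.663/1.663 = 1.0
Empirical formula: SiO2

SiO2


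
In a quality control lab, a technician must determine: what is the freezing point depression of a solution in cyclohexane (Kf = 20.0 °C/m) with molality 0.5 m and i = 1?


ΔTf = Kf × m × i
= 20.0 × 0.5 × 1
= 10.0 °C

10.0 °C


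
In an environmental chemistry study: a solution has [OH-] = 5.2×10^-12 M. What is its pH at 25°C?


pOH = -log10([OH-]) = -log10(5.2×10^-12)
= 12 - log10(5.2) = 11.28
pH = 14 - pOH = 14 - 11.28 = 2.72

2.72


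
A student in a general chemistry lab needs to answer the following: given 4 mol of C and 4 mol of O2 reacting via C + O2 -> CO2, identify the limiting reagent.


Mole ratio available / coefficient:
  C: 4/1 = 4.000
  O2: 4/1 = 4.000
Smaller ratio is limiting.

neither (stoichiometric); C and O2 are fully consumed


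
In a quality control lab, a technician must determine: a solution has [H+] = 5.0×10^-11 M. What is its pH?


pH = -log10([H+]) = -log10(5.0×10^-11)
= 11 - log10(5.0)
= 11 - 0.7
= 10.3

10.3


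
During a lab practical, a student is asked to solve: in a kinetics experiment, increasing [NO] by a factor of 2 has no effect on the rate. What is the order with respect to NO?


rate ∝ [NO]^n
rate ∝ [NO]^0
Order in NO: 0

0


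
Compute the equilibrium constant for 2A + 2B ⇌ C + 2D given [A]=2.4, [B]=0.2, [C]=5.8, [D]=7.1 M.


Kc = [C][D]^2/([A]^2[B]^2)
= (5.8^1 × 7.1^2)/(2.4^2 × 0.2^2)
= 292.378/0.2304
= 1269

1269


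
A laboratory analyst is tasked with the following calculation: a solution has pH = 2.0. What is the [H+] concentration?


[H+] = 10^(-pH) = 10^(-2.0)
= 1.0×10^-2 M

1.0×10^-2 M


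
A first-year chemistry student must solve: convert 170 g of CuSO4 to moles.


M(CuSO4) = 159.62 g/mol
n = mass/M = 170/159.62 = 1.065 mol

1.065 mol


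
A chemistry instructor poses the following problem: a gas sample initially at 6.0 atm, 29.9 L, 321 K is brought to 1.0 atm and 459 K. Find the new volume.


P1V1/T1 = P2V2/T2
V2 = P1V1T2/(T1P2)
= 6.0×29.9×459/(321×1.0)
= 256.525 L

256.525 L


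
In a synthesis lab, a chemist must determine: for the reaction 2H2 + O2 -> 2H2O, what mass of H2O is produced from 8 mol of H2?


Mole ratio H2O:H2 = 2:2
n(H2O) = 8 × 2/2 = 8.000 mol
mass = 8.000 × 18.02 = 144.16 g

144.16 g


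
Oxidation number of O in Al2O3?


O is usually -2
Oxidation number: -2

-2


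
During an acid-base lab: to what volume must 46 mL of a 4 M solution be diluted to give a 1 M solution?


C1V1 = C2V2
4 × 46 = 1 × V2
V2 = 184/1 = 184.0 mL

184.0 mL


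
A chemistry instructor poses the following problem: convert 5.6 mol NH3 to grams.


M(NH3) = 17.03 g/mol
mass = n × M = 5.6 × 17.03 = 95.37 g

95.37 g


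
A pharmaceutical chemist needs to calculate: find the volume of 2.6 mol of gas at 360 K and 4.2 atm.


PV = nRT  (R = 0.08206 L·atm/(mol·K))
V = nRT/P = 2.6×0.08206×360/4.2
= 18.288 L

18.288 L


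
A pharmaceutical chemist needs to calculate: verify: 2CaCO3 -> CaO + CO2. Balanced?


Equation: 2CaCO3 -> CaO + CO2
Check atoms: C: 2≠1, Ca: 2≠1, O: 6≠3
Not balanced

No, not balanced


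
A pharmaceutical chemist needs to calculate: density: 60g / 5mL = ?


ρ = mass/volume
= 60/5
= 12.0 g/mL

12.0 g/mL


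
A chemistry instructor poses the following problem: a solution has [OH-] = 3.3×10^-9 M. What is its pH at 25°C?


pOH = -log10([OH-]) = -log10(3.3×10^-9)
= 9 - log10(3.3) = 8.48
pH = 14 - pOH = 14 - 8.48 = 5.52

5.52


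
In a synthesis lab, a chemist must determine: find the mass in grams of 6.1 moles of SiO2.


M(SiO2) = 60.09 g/mol
mass = n × M = 6.1 × 60.09 = 366.55 g

366.55 g


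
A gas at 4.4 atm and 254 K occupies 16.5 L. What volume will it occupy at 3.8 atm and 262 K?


P1V1/T1 = P2V2/T2
V2 = P1V1T2/(T1P2)
= 4.4×16.5×262/(254×3.8)
= 19.707 L

19.707 L


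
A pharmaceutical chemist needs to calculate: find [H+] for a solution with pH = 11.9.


[H+] = 10^(-pH) = 10^(-11.9)
= 1.26×10^-12 M

1.26×10^-12 M


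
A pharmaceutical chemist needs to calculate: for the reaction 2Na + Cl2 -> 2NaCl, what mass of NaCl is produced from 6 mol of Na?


Mole ratio NaCl:Na = 2:2
n(NaCl) = 6 × 2/2 = 6.000 mol
mass = 6.000 × 58.44 = 350.64 g

350.64 g


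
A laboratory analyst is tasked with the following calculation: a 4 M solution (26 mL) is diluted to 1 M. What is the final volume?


C1V1 = C2V2
4 × 26 = 1 × V2
V2 = 104/1 = 104.0 mL

104.0 mL


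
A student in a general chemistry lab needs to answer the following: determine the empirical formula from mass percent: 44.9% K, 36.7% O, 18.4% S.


Assume 100 g sample. Moles of each element:
  K: 44.9/39.1 = 1.148 mol
  O: 36.7/16.0 = 2.294 mol
  S: 18.4/32.07 = 0.574 mol
Divide by smallest (0.574):
  K: 1.148/0.574 = 2.0
  O: 2.294/0.574 = 4.0
  S: 0.574/0.574 = 1.0
Empirical formula: K2SO4

K2SO4


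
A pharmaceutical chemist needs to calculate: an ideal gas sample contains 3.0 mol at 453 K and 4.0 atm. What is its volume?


PV = nRT  (R = 0.08206 L·atm/(mol·K))
V = nRT/P = 3.0×0.08206×453/4.0
= 27.88 L

27.88 L


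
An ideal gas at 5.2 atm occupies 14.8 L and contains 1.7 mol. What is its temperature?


PV = nRT  (R = 0.08206 L·atm/(mol·K))
T = PV/(nR) = 5.2×14.8/(1.7×0.08206)
= 76.96/0.139502
= 551.68 K

551.68 K


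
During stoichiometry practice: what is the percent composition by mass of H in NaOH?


M(NaOH) = 1×22.99 + 1×16.0 + 1×1.008 = 39.998 g/mol
Mass of H = 1 × 1.008 = 1.008 g/mol
% H = 1.008/39.998 × 100 = 2.52%

2.52%


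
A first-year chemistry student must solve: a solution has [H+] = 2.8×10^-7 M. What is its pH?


pH = -log10([H+]) = -log10(2.8×10^-7)
= 7 - log10(2.8)
= 7 - 0.45
= 6.55

6.55


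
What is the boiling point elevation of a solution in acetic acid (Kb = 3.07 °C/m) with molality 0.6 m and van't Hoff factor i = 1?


ΔTb = Kb × m × i
= 3.07 × 0.6 × 1
= 1.842 °C

1.842 °C


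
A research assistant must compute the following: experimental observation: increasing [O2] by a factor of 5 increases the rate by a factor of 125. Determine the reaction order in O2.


rate ∝ [O2]^n
5^n = 125 → n = 3
Order in O2: 3

3


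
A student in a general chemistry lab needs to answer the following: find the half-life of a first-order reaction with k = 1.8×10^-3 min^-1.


t½ = ln2/k = 0.693147/(1.8×10^-3 min^-1)
= 385.1 min

385.1 min


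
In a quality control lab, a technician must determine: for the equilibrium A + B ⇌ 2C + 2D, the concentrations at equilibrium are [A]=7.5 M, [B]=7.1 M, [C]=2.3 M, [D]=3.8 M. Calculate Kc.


Kc = [C]^2[D]^2/([A][B])
= (2.3^2 × 3.8^2)/(7.5^1 × 7.1^1)
= 76.3876/53.25
= 1.435

1.435


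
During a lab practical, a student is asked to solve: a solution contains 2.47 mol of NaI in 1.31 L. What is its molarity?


M = n/V = 2.47/1.31 = 1.885 mol/L

1.885 M


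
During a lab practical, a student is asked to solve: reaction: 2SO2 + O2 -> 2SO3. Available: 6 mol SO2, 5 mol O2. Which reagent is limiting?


Mole ratio available / coefficient:
  SO2: 6/2 = 3.000
  O2: 5/1 = 5.000
Smaller ratio is limiting.

SO2


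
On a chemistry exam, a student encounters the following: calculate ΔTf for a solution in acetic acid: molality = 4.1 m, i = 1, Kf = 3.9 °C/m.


ΔTf = Kf × m × i
= 3.9 × 4.1 × 1
= 15.99 °C

15.99 °C


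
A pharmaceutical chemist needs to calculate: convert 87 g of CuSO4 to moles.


M(CuSO4) = 159.62 g/mol
n = mass/M = 87/159.62 = 0.545 mol

0.545 mol


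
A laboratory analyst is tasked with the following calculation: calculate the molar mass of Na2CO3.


M(Na2CO3) = 2×22.99 + 1×12.01 + 3×16.0
= 45.98 + 12.01 + 48.0
= 105.99 g/mol

105.99 g/mol


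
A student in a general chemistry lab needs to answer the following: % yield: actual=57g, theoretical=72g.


% yield = actual/theoretical × 100
= 57/72 × 100
= 79.17%

79.17%


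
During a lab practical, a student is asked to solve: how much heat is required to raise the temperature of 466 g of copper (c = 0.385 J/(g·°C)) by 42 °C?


q = mcΔT = 466 × 0.385 × 42
= 7535.22 J

7535.22 J


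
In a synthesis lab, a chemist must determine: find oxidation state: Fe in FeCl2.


x + 2(-1) = 0, so x = +2
Oxidation number: +2

+2


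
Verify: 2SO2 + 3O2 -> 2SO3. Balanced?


Equation: 2SO2 + 3O2 -> 2SO3
Check atoms: O: 10≠6, S: 2=2
Not balanced

No, not balanced


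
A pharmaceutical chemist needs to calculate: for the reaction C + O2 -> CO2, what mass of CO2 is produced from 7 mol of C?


Mole ratio CO2:C = 1:1
n(CO2) = 7 × 1/1 = 7.000 mol
mass = 7.000 × 44.01 = 308.07 g

308.07 g


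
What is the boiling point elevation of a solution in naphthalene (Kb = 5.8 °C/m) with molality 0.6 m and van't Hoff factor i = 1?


ΔTb = Kb × m × i
= 5.8 × 0.6 × 1
= 3.48 °C

3.48 °C


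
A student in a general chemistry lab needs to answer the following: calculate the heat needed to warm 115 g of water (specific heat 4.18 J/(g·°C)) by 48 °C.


q = mcΔT = 115 × 4.18 × 48
= 23073.60 J

23073.60 J


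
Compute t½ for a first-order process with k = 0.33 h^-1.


t½ = ln2/k = 0.693147/(0.33 h^-1)
= 2.100 h

2.100 h


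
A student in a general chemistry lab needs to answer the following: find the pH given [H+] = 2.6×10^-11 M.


pH = -log10([H+]) = -log10(2.6×10^-11)
= 11 - log10(2.6)
= 11 - 0.41
= 10.59

10.59


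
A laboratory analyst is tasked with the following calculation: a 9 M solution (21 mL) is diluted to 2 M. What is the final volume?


C1V1 = C2V2
9 × 21 = 2 × V2
V2 = 189/2 = 94.5 mL

94.5 mL


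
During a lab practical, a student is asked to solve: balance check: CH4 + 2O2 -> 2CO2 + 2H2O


Equation: CH4 + 2O2 -> 2CO2 + 2H2O
Check atoms: C: 1≠2, H: 4=4, O: 4≠6
Not balanced

No, not balanced


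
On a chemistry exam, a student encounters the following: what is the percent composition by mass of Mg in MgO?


M(MgO) = 1×24.31 + 1×16.0 = 40.31 g/mol
Mass of Mg = 1 × 24.31 = 24.31 g/mol
% Mg = 24.31/40.31 × 100 = 60.31%

60.31%


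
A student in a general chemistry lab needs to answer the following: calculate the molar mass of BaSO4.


M(BaSO4) = 1×137.33 + 1×32.07 + 4×16.0
= 137.33 + 32.07 + 64.0
= 233.4 g/mol

233.4 g/mol


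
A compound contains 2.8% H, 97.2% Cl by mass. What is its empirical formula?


Assume 100 g sample. Moles of each element:
  H: 2.8/1.008 = 2.778 mol
  Cl: 97.2/35.45 = 2.742 mol
Divide by smallest (2.742):
  H: 2.778/2.742 = 1.01
  Cl: 2.742/2.742 = 1.0
Empirical formula: HCl

HCl


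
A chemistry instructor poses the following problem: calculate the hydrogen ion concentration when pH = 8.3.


[H+] = 10^(-pH) = 10^(-8.3)
= 5.01×10^-9 M

5.01×10^-9 M


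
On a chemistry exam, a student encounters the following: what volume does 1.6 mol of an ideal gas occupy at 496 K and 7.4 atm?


PV = nRT  (R = 0.08206 L·atm/(mol·K))
V = nRT/P = 1.6×0.08206×496/7.4
= 8.8 L

8.8 L


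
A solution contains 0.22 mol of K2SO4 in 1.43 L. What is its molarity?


M = n/V = 0.22/1.43 = 0.154 mol/L

0.154 M


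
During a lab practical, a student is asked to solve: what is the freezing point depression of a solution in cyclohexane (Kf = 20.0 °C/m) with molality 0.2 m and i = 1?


ΔTf = Kf × m × i
= 20.0 × 0.2 × 1
= 4.0 °C

4.0 °C


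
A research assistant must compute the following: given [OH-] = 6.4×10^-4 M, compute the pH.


pOH = -log10([OH-]) = -log10(6.4×10^-4)
= 4 - log10(6.4) = 3.19
pH = 14 - pOH = 14 - 3.19 = 10.81

10.81


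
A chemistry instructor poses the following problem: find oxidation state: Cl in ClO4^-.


x + 4(-2) = -1, so x = +7
Oxidation number: +7

+7


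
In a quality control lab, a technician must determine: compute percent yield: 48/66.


% yield = actual/theoretical × 100
= 48/66 × 100
= 72.73%

72.73%


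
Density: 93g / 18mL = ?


ρ = mass/volume
= 93/18
= 5.167 g/mL

5.167 g/mL


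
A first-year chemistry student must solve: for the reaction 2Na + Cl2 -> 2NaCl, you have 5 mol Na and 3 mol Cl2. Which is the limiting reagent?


Mole ratio available / coefficient:
  Na: 5/2 = 2.500
  Cl2: 3/1 = 3.000
Smaller ratio is limiting.

Na


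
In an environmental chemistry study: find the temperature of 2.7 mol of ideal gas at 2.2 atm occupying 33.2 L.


PV = nRT  (R = 0.08206 L·atm/(mol·K))
T = PV/(nR) = 2.2×33.2/(2.7×0.08206)
= 73.04/0.221562
= 329.66 K

329.66 K


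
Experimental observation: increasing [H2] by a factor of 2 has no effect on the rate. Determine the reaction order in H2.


rate ∝ [H2]^n
rate ∝ [H2]^0
Order in H2: 0

0


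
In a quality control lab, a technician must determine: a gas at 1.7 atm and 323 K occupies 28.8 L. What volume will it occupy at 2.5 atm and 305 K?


P1V1/T1 = P2V2/T2
V2 = P1V1T2/(T1P2)
= 1.7×28.8×305/(323×2.5)
= 18.493 L

18.493 L


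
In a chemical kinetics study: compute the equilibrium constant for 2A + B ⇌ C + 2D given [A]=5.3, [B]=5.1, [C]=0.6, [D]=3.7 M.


Kc = [C][D]^2/([A]^2[B])
= (0.6^1 × 3.7^2)/(5.3^2 × 5.1^1)
= 8.214/143.259
= 0.05734

0.05734


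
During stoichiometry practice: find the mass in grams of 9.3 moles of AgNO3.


M(AgNO3) = 169.88 g/mol
mass = n × M = 9.3 × 169.88 = 1579.88 g

1579.88 g


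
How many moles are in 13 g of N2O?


M(N2O) = 44.02 g/mol
n = mass/M = 13/44.02 = 0.2953 mol

0.2953 mol


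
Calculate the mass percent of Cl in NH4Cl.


M(NH4Cl) = 1×14.01 + 4×1.008 + 1×35.45 = 53.492 g/mol
Mass of Cl = 1 × 35.45 = 35.45 g/mol
% Cl = 35.45/53.492 × 100 = 66.27%

66.27%


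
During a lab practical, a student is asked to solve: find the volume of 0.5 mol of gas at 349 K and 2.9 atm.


PV = nRT  (R = 0.08206 L·atm/(mol·K))
V = nRT/P = 0.5×0.08206×349/2.9
= 4.938 L

4.938 L


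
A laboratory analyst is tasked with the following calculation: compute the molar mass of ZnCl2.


M(ZnCl2) = 1×65.38 + 2×35.45
= 65.38 + 70.9
= 136.28 g/mol

136.28 g/mol


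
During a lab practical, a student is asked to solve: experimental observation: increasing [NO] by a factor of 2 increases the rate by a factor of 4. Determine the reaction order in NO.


rate ∝ [NO]^n
2^n = 4 → n = 2
Order in NO: 2

2


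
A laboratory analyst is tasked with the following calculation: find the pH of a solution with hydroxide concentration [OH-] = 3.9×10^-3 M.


pOH = -log10([OH-]) = -log10(3.9×10^-3)
= 3 - log10(3.9) = 2.41
pH = 14 - pOH = 14 - 2.41 = 11.59

11.59


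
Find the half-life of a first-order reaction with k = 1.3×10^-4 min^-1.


t½ = ln2/k = 0.693147/(1.3×10^-4 min^-1)
= 5332 min

5332 min


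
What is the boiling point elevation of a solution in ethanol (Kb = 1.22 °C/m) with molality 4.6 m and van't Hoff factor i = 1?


ΔTb = Kb × m × i
= 1.22 × 4.6 × 1
= 5.612 °C

5.612 °C


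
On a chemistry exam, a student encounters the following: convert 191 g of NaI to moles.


M(NaI) = 149.89 g/mol
n = mass/M = 191/149.89 = 1.2743 mol

1.2743 mol


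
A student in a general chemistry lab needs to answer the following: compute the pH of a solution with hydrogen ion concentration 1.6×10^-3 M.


pH = -log10([H+]) = -log10(1.6×10^-3)
= 3 - log10(1.6)
= 3 - 0.2
= 2.8

2.8


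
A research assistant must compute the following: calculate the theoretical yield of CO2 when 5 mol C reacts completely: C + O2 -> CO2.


Mole ratio CO2:C = 1:1
n(CO2) = 5 × 1/1 = 5.000 mol
mass = 5.000 × 44.01 = 220.05 g

220.05 g


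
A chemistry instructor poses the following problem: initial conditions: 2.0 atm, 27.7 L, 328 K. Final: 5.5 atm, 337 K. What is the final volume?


P1V1/T1 = P2V2/T2
V2 = P1V1T2/(T1P2)
= 2.0×27.7×337/(328×5.5)
= 10.349 L

10.349 L


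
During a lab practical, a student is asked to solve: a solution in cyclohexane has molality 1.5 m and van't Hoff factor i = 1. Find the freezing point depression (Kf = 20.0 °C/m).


ΔTf = Kf × m × i
= 20.0 × 1.5 × 1
= 30.0 °C

30.0 °C


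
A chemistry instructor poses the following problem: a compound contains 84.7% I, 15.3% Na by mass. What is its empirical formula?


Assume 100 g sample. Moles of each element:
  I: 84.7/126.9 = 0.667 mol
  Na: 15.3/22.99 = 0.666 mol
Divide by smallest (0.666):
  I: 0.667/0.666 = 1.0
  Na: 0.666/0.666 = 1.0
Empirical formula: NaI

NaI


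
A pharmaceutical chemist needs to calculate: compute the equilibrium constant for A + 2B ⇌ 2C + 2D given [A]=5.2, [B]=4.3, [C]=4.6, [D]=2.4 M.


Kc = [C]^2[D]^2/([A][B]^2)
= (4.6^2 × 2.4^2)/(5.2^1 × 4.3^2)
= 121.8816/96.148
= 1.268

1.268


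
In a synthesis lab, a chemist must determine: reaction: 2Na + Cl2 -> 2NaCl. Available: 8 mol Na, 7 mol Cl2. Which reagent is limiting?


Mole ratio available / coefficient:
  Na: 8/2 = 4.000
  Cl2: 7/1 = 7.000
Smaller ratio is limiting.

Na


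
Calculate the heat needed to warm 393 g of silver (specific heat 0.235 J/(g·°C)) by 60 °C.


q = mcΔT = 393 × 0.235 × 60
= 5541.30 J

5541.30 J


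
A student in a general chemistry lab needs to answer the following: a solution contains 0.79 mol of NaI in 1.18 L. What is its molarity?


M = n/V = 0.79/1.18 = 0.669 mol/L

0.669 M


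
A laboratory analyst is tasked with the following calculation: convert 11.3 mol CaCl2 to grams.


M(CaCl2) = 110.98 g/mol
mass = n × M = 11.3 × 110.98 = 1254.07 g

1254.07 g


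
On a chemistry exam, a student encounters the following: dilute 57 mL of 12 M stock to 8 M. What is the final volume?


C1V1 = C2V2
12 × 57 = 8 × V2
V2 = 684/8 = 85.5 mL

85.5 mL


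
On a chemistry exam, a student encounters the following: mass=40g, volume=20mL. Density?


ρ = mass/volume
= 40/20
= 2.0 g/mL

2.0 g/mL


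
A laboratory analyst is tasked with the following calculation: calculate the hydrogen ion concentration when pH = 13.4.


[H+] = 10^(-pH) = 10^(-13.4)
= 3.98×10^-14 M

3.98×10^-14 M


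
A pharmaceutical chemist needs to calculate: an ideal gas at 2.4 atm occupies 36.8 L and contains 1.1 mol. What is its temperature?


PV = nRT  (R = 0.08206 L·atm/(mol·K))
T = PV/(nR) = 2.4×36.8/(1.1×0.08206)
= 88.32/0.090266
= 978.44 K

978.44 K


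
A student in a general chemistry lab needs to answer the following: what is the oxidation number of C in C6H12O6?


6x + 12(+1) + 6(-2) = 0, so x = +0
Oxidation number: +0

+0


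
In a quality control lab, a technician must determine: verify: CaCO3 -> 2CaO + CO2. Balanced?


Equation: CaCO3 -> 2CaO + CO2
Check atoms: C: 1=1, Ca: 1≠2, O: 3≠4
Not balanced

No, not balanced


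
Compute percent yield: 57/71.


% yield = actual/theoretical × 100
= 57/71 × 100
= 80.28%

80.28%


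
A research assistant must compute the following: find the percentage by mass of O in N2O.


M(N2O) = 2×14.01 + 1×16.0 = 44.02 g/mol
Mass of O = 1 × 16.0 = 16.00 g/mol
% O = 16.00/44.02 × 100 = 36.35%

36.35%


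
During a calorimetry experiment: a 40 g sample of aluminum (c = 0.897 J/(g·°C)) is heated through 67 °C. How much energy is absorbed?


q = mcΔT = 40 × 0.897 × 67
= 2403.96 J

2403.96 J


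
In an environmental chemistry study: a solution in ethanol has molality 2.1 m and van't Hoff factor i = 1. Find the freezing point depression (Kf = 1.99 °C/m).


ΔTf = Kf × m × i
= 1.99 × 2.1 × 1
= 4.179 °C

4.179 °C


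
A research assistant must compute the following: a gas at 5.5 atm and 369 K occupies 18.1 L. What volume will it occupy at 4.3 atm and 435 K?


P1V1/T1 = P2V2/T2
V2 = P1V1T2/(T1P2)
= 5.5×18.1×435/(369×4.3)
= 27.292 L

27.292 L


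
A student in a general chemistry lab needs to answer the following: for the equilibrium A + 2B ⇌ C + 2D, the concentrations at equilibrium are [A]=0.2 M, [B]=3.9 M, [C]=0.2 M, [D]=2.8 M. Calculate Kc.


Kc = [C][D]^2/([A][B]^2)
= (0.2^1 × 2.8^2)/(0.2^1 × 3.9^2)
= 1.568/3.042
= 0.5155

0.5155


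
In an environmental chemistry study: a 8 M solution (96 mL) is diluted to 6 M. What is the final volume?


C1V1 = C2V2
8 × 96 = 6 × V2
V2 = 768/6 = 128.0 mL

128.0 mL


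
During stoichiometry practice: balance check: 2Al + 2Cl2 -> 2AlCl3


Equation: 2Al + 2Cl2 -> 2AlCl3
Check atoms: Al: 2=2, Cl: 4≠6
Not balanced

No, not balanced


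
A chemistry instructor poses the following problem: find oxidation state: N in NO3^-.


x + 3(-2) = -1, so x = +5
Oxidation number: +5

+5


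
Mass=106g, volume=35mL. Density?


ρ = mass/volume
= 106/35
= 3.029 g/mL

3.029 g/mL


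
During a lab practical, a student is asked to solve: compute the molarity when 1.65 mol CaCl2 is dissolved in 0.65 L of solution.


M = n/V = 1.65/0.65 = 2.538 mol/L

2.538 M


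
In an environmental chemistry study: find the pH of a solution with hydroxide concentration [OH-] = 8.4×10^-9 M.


pOH = -log10([OH-]) = -log10(8.4×10^-9)
= 9 - log10(8.4) = 8.08
pH = 14 - pOH = 14 - 8.08 = 5.92

5.92


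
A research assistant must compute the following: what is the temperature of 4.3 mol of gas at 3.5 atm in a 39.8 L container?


PV = nRT  (R = 0.08206 L·atm/(mol·K))
T = PV/(nR) = 3.5×39.8/(4.3×0.08206)
= 139.30/0.352858
= 394.78 K

394.78 K


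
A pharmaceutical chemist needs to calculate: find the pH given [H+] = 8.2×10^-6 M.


pH = -log10([H+]) = -log10(8.2×10^-6)
= 6 - log10(8.2)
= 6 - 0.91
= 5.09

5.09


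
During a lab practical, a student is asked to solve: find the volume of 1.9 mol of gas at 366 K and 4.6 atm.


PV = nRT  (R = 0.08206 L·atm/(mol·K))
V = nRT/P = 1.9×0.08206×366/4.6
= 12.405 L

12.405 L


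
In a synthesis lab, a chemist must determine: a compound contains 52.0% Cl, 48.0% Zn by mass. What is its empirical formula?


Assume 100 g sample. Moles of each element:
  Cl: 52.0/35.45 = 1.467 mol
  Zn: 48.0/65.38 = 0.734 mol
Divide by smallest (0.734):
  Cl: 1.467/0.734 = 2.0
  Zn: 0.734/0.734 = 1.0
Empirical formula: ZnCl2

ZnCl2


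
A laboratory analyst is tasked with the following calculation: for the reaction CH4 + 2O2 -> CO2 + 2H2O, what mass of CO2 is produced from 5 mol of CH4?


Mole ratio CO2:CH4 = 1:1
n(CO2) = 5 × 1/1 = 5.000 mol
mass = 5.000 × 44.01 = 220.05 g

220.05 g


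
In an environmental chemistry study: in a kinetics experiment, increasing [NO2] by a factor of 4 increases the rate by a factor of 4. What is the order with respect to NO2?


rate ∝ [NO2]^n
4^n = 4 → n = 1
Order in NO2: 1

1


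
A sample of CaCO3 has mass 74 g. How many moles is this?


M(CaCO3) = 100.09 g/mol
n = mass/M = 74/100.09 = 0.7393 mol

0.7393 mol


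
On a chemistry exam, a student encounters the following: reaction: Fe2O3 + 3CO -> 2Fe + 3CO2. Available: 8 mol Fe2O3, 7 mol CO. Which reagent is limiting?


Mole ratio available / coefficient:
  Fe2O3: 8/1 = 8.000
  CO: 7/3 = 2.333
Smaller ratio is limiting.

CO


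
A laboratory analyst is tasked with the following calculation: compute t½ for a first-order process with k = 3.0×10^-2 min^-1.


t½ = ln2/k = 0.693147/(3.0×10^-2 min^-1)
= 23.10 min

23.10 min


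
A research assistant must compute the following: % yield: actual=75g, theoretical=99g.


% yield = actual/theoretical × 100
= 75/99 × 100
= 75.76%

75.76%


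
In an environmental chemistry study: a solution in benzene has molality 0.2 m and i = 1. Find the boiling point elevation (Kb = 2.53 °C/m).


ΔTb = Kb × m × i
= 2.53 × 0.2 × 1
= 0.506 °C

0.506 °C


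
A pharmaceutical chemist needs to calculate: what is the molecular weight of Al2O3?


M(Al2O3) = 2×26.98 + 3×16.0
= 53.96 + 48.0
= 101.96 g/mol

101.96 g/mol


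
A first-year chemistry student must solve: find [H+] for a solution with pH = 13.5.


[H+] = 10^(-pH) = 10^(-13.5)
= 3.16×10^-14 M

3.16×10^-14 M


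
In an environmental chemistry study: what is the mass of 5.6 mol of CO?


M(CO) = 28.01 g/mol
mass = n × M = 5.6 × 28.01 = 156.86 g

156.86 g


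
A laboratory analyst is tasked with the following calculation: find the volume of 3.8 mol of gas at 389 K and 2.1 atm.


PV = nRT  (R = 0.08206 L·atm/(mol·K))
V = nRT/P = 3.8×0.08206×389/2.1
= 57.762 L

57.762 L


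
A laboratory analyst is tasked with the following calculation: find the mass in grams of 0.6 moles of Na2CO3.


M(Na2CO3) = 105.99 g/mol
mass = n × M = 0.6 × 105.99 = 63.59 g

63.59 g


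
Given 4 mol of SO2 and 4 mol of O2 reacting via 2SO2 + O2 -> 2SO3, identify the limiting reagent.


Mole ratio available / coefficient:
  SO2: 4/2 = 2.000
  O2: 4/1 = 4.000
Smaller ratio is limiting.

SO2


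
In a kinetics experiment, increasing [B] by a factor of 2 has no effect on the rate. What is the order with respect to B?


rate ∝ [B]^n
rate ∝ [B]^0
Order in B: 0

0


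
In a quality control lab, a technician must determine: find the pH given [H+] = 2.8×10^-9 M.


pH = -log10([H+]) = -log10(2.8×10^-9)
= 9 - log10(2.8)
= 9 - 0.45
= 8.55

8.55


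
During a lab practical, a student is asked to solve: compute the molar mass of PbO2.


M(PbO2) = 1×207.2 + 2×16.0
= 207.2 + 32.0
= 239.2 g/mol

239.2 g/mol


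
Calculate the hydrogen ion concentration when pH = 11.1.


[H+] = 10^(-pH) = 10^(-11.1)
= 7.94×10^-12 M

7.94×10^-12 M


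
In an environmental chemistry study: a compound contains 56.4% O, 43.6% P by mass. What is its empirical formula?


Assume 100 g sample. Moles of each element:
  O: 56.4/16.0 = 3.525 mol
  P: 43.6/30.97 = 1.408 mol
Divide by smallest (1.408):
  O: 3.525/1.408 = 2.5
  P: 1.408/1.408 = 1.0
Multiply all ratios by 2 to obtain whole numbers.
Empirical formula: P2O5

P2O5


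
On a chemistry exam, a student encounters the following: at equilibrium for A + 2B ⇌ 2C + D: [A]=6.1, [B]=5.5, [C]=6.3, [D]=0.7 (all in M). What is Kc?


Kc = [C]^2[D]/([A][B]^2)
= (6.3^2 × 0.7^1)/(6.1^1 × 5.5^2)
= 27.783/184.525
= 0.1506

0.1506


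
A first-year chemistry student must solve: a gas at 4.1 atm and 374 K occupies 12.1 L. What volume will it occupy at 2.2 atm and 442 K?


P1V1/T1 = P2V2/T2
V2 = P1V1T2/(T1P2)
= 4.1×12.1×442/(374×2.2)
= 26.65 L

26.65 L


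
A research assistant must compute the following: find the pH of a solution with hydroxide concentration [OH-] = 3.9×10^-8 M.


pOH = -log10([OH-]) = -log10(3.9×10^-8)
= 8 - log10(3.9) = 7.41
pH = 14 - pOH = 14 - 7.41 = 6.59

6.59


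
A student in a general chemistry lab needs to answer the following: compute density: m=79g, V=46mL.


ρ = mass/volume
= 79/46
= 1.717 g/mL

1.717 g/mL


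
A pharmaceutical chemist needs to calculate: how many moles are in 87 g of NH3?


M(NH3) = 17.03 g/mol
n = mass/M = 87/17.03 = 5.1086 mol

5.1086 mol


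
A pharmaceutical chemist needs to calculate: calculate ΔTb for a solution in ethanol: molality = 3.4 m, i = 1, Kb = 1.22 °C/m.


ΔTb = Kb × m × i
= 1.22 × 3.4 × 1
= 4.148 °C

4.148 °C


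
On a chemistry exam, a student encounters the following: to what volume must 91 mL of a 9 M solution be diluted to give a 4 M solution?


C1V1 = C2V2
9 × 91 = 4 × V2
V2 = 819/4 = 204.75 mL

204.75 mL


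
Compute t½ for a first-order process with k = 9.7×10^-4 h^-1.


t½ = ln2/k = 0.693147/(9.7×10^-4 h^-1)
= 714.6 h

714.6 h


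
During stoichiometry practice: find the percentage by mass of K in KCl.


M(KCl) = 1×39.1 + 1×35.45 = 74.55 g/mol
Mass of K = 1 × 39.1 = 39.10 g/mol
% K = 39.10/74.55 × 100 = 52.45%

52.45%


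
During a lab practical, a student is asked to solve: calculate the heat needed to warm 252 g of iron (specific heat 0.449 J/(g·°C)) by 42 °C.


q = mcΔT = 252 × 0.449 × 42
= 4752.22 J

4752.22 J


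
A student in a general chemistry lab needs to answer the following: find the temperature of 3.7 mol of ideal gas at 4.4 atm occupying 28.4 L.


PV = nRT  (R = 0.08206 L·atm/(mol·K))
T = PV/(nR) = 4.4×28.4/(3.7×0.08206)
= 124.96/0.303622
= 411.56 K

411.56 K


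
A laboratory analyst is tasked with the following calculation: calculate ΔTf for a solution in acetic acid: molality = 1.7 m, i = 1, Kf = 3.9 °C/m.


ΔTf = Kf × m × i
= 3.9 × 1.7 × 1
= 6.63 °C

6.63 °C


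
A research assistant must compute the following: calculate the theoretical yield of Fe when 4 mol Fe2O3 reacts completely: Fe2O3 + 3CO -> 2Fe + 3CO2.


Mole ratio Fe:Fe2O3 = 2:1
n(Fe) = 4 × 2/1 = 8.000 mol
mass = 8.000 × 55.85 = 446.8 g

446.8 g


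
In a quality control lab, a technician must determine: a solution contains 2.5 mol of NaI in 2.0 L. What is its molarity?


M = n/V = 2.5/2.0 = 1.250 mol/L

1.250 M


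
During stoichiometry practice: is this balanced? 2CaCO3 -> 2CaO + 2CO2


Equation: 2CaCO3 -> 2CaO + 2CO2
Check atoms: C: 2=2, Ca: 2=2, O: 6=6
Balanced

Yes, balanced


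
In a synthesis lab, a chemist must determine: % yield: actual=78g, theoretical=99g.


% yield = actual/theoretical × 100
= 78/99 × 100
= 78.79%

78.79%


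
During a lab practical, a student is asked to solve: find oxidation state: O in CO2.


O is usually -2
Oxidation number: -2

-2


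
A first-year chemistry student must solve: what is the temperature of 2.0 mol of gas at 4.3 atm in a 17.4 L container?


PV = nRT  (R = 0.08206 L·atm/(mol·K))
T = PV/(nR) = 4.3×17.4/(2.0×0.08206)
= 74.82/0.164120
= 455.89 K

455.89 K


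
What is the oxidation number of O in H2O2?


Peroxide: O is -1
Oxidation number: -1

-1


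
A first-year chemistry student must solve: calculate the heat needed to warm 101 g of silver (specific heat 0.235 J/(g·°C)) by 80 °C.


q = mcΔT = 101 × 0.235 × 80
= 1898.80 J

1898.80 J


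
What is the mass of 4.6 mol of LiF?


M(LiF) = 25.94 g/mol
mass = n × M = 4.6 × 25.94 = 119.32 g

119.32 g


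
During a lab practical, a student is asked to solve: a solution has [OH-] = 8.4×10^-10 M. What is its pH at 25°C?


pOH = -log10([OH-]) = -log10(8.4×10^-10)
= 10 - log10(8.4) = 9.08
pH = 14 - pOH = 14 - 9.08 = 4.92

4.92


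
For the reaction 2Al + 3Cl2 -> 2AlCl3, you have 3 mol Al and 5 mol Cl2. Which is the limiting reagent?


Mole ratio available / coefficient:
  Al: 3/2 = 1.500
  Cl2: 5/3 = 1.667
Smaller ratio is limiting.

Al


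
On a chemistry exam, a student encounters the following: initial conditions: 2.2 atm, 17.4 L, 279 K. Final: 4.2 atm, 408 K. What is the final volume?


P1V1/T1 = P2V2/T2
V2 = P1V1T2/(T1P2)
= 2.2×17.4×408/(279×4.2)
= 13.328 L

13.328 L


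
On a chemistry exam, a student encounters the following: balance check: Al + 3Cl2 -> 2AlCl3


Equation: Al + 3Cl2 -> 2AlCl3
Check atoms: Al: 1≠2, Cl: 6=6
Not balanced

No, not balanced


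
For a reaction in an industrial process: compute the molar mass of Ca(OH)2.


M(Ca(OH)2) = 1×40.08 + 2×16.0 + 2×1.008
= 40.08 + 32.0 + 2.02
= 74.1 g/mol

74.1 g/mol


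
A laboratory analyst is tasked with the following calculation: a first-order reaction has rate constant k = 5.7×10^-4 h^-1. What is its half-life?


t½ = ln2/k = 0.693147/(5.7×10^-4 h^-1)
= 1216 h

1216 h


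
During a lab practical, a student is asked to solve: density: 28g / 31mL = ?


ρ = mass/volume
= 28/31
= 0.903 g/mL

0.903 g/mL


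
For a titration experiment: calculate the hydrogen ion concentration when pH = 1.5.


[H+] = 10^(-pH) = 10^(-1.5)
= 3.16×10^-2 M

3.16×10^-2 M


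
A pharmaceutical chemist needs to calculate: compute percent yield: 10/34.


% yield = actual/theoretical × 100
= 10/34 × 100
= 29.41%

29.41%


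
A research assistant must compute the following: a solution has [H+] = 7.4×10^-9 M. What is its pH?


pH = -log10([H+]) = -log10(7.4×10^-9)
= 9 - log10(7.4)
= 9 - 0.87
= 8.13

8.13


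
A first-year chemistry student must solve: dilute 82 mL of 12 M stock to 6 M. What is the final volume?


C1V1 = C2V2
12 × 82 = 6 × V2
V2 = 984/6 = 164.0 mL

164.0 mL


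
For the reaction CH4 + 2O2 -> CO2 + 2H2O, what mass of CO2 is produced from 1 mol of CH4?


Mole ratio CO2:CH4 = 1:1
n(CO2) = 1 × 1/1 = 1.000 mol
mass = 1.000 × 44.01 = 44.01 g

44.01 g


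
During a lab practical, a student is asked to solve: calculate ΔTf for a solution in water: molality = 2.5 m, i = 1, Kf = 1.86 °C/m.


ΔTf = Kf × m × i
= 1.86 × 2.5 × 1
= 4.65 °C

4.65 °C


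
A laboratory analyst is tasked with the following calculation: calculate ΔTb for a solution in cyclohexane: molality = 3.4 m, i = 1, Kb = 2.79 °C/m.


ΔTb = Kb × m × i
= 2.79 × 3.4 × 1
= 9.486 °C

9.486 °C


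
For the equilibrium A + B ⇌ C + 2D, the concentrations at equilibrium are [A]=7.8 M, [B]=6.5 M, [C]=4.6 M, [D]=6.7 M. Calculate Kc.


Kc = [C][D]^2/([A][B])
= (4.6^1 × 6.7^2)/(7.8^1 × 6.5^1)
= 206.494/50.7
= 4.073

4.073


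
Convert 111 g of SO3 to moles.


M(SO3) = 80.07 g/mol
n = mass/M = 111/80.07 = 1.3863 mol

1.3863 mol


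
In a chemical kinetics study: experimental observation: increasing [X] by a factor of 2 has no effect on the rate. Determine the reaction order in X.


rate ∝ [X]^n
rate ∝ [X]^0
Order in X: 0

0


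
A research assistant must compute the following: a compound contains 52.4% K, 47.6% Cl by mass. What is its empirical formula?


Assume 100 g sample. Moles of each element:
  K: 52.4/39.1 = 1.34 mol
  Cl: 47.6/35.45 = 1.343 mol
Divide by smallest (1.34):
  K: 1.34/1.34 = 1.0
  Cl: 1.343/1.34 = 1.0
Empirical formula: KCl

KCl


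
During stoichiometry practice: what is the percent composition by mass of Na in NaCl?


M(NaCl) = 1×22.99 + 1×35.45 = 58.44 g/mol
Mass of Na = 1 × 22.99 = 22.99 g/mol
% Na = 22.99/58.44 × 100 = 39.34%

39.34%


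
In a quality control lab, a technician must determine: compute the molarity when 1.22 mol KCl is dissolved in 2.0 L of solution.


M = n/V = 1.22/2.0 = 0.610 mol/L

0.610 M


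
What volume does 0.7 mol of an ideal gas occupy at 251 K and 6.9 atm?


PV = nRT  (R = 0.08206 L·atm/(mol·K))
V = nRT/P = 0.7×0.08206×251/6.9
= 2.09 L

2.09 L


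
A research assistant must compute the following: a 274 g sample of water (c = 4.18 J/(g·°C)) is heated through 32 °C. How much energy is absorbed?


q = mcΔT = 274 × 4.18 × 32
= 36650.24 J

36650.24 J


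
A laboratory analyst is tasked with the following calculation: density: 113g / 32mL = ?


ρ = mass/volume
= 113/32
= 3.531 g/mL

3.531 g/mL


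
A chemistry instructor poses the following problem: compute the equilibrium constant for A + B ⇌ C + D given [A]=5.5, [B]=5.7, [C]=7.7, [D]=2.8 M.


Kc = [C][D]/([A][B])
= (7.7^1 × 2.8^1)/(5.5^1 × 5.7^1)
= 21.56/31.35
= 0.6877

0.6877


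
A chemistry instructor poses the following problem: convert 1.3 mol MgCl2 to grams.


M(MgCl2) = 95.21 g/mol
mass = n × M = 1.3 × 95.21 = 123.77 g

123.77 g


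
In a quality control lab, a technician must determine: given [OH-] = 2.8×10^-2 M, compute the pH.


pOH = -log10([OH-]) = -log10(2.8×10^-2)
= 2 - log10(2.8) = 1.55
pH = 14 - pOH = 14 - 1.55 = 12.45

12.45


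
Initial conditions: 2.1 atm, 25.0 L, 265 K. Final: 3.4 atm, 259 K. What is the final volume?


P1V1/T1 = P2V2/T2
V2 = P1V1T2/(T1P2)
= 2.1×25.0×259/(265×3.4)
= 15.092 L

15.092 L


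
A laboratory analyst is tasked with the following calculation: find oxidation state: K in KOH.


Group 1 metal: +1
Oxidation number: +1

+1


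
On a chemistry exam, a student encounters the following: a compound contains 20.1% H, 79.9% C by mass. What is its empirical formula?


Assume 100 g sample. Moles of each element:
  H: 20.1/1.008 = 19.94 mol
  C: 79.9/12.01 = 6.653 mol
Divide by smallest (6.653):
  H: 19.94/6.653 = 3.0
  C: 6.653/6.653 = 1.0
Empirical formula: CH3

CH3


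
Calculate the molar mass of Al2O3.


M(Al2O3) = 2×26.98 + 3×16.0
= 53.96 + 48.0
= 101.96 g/mol

101.96 g/mol


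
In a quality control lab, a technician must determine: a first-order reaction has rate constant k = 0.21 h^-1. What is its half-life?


t½ = ln2/k = 0.693147/(0.21 h^-1)
= 3.301 h

3.301 h


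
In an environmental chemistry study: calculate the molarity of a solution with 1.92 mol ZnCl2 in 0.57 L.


M = n/V = 1.92/0.57 = 3.368 mol/L

3.368 M


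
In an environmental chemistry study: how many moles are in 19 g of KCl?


M(KCl) = 74.55 g/mol
n = mass/M = 19/74.55 = 0.2549 mol

0.2549 mol


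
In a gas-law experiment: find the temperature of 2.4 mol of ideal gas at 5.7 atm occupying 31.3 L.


PV = nRT  (R = 0.08206 L·atm/(mol·K))
T = PV/(nR) = 5.7×31.3/(2.4×0.08206)
= 178.41/0.196944
= 905.89 K

905.89 K


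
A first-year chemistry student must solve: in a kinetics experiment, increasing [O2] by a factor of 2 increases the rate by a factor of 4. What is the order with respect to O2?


rate ∝ [O2]^n
2^n = 4 → n = 2
Order in O2: 2

2


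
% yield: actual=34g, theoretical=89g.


% yield = actual/theoretical × 100
= 34/89 × 100
= 38.2%

38.2%


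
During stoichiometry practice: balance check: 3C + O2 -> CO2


Equation: 3C + O2 -> CO2
Check atoms: C: 3≠1, O: 2=2
Not balanced

No, not balanced


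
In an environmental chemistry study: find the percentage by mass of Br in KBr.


M(KBr) = 1×39.1 + 1×79.9 = 119.00 g/mol
Mass of Br = 1 × 79.9 = 79.90 g/mol
% Br = 79.90/119.00 × 100 = 67.14%

67.14%


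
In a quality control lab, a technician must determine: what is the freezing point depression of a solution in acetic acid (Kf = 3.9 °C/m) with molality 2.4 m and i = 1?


ΔTf = Kf × m × i
= 3.9 × 2.4 × 1
= 9.36 °C

9.36 °C
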